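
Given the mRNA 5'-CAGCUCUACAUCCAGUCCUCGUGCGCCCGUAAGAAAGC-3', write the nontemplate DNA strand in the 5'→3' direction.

5'-CAGCTCTACATCCAGTCCTCGTGCGCCCGTAAGAAAGC-3'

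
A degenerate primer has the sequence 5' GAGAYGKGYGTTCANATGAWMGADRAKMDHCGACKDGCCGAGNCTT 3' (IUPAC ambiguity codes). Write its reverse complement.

Standard pairs A↔T, G↔C; ambiguity codes pair R↔Y, M↔K, W↔W, D↔H, N↔N. Complement (CTCTRCMCRCAAGTNTACTWKCTHYTMKHDGCTGMHCGGCTCNGAA), then reverse for 5'→3'.

5'-AAGNCTCGGCHMGTCGDHKMTYHTCKWTCATNTGAACRCMCRTCTC-3'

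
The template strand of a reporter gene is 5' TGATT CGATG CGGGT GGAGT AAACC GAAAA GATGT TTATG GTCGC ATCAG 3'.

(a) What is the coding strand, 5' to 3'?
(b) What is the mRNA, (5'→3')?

(a) 5'-CTGATGCGACCATAAACATCTTTTCGGTTTACTCCACCCGCATCGAATCA-3'
(b) 5'-CUGAUGCGACCAUAAACAUCUUUUCGGUUUACUCCACCCGCAUCGAAUCA-3'

(a) The coding strand is the reverse complement of the template: complement ACTAAGCTACGCCCACCTCATTTGGCTTTTCTACAAATACCAGCGTAGTC, then reverse.
(b) mRNA has the coding-strand sequence with T→U.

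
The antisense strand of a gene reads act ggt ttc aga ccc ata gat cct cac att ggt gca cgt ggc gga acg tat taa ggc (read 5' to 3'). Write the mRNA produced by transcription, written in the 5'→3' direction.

RNA polymerase reads the template 3'→5' and synthesizes mRNA 5'→3' by base-pairing (A→U, T→A, G↔C). The complement of the template is TGACCAAAGTCTGGGTATCTAGGAGTGTAACCACGTGCACCGCCTTGCATAATTCCG; antiparallel, so 5'→3' the coding strand is GCCTTAATACGTTCCGCCACGTGCACCAATGTGAGGATCTATGGGTCTGAAACCAGT. Replace T with U for the mRNA.

5'-GCCUUAAUACGUUCCGCCACGUGCACCAAUGUGAGGAUCUAUGGGUCUGAAACCAGU-3'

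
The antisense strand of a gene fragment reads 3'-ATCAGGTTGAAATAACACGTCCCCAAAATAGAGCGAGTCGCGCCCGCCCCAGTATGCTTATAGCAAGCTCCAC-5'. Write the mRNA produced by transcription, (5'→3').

5'-UAGUCCAACUUUAUUGUGCAGGGGUUUUAUCUCGCUCAGCGCGGGCGGGGUCAUACGAAUAUCGUUCGAGGUG-3'

Reading the template 3'→5' as shown, RNA polymerase pairs each base (A→U, T→A, G↔C) to build mRNA 5'→3' directly.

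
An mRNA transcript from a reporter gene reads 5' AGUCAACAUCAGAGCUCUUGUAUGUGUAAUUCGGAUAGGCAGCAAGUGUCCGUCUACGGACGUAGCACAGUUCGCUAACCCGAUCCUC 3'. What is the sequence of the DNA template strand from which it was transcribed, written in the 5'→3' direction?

Replace U with T to get the coding DNA strand: AGTCAACATCAGAGCTCTTGTATGTGTAATTCGGATAGGCAGCAAGTGTCCGTCTACGGACGTAGCACAGTTCGCTAACCCGATCCTC. The template strand is its reverse complement (complement TCAGTTGTAGTCTCGAGAACATACACATTAAGCCTATCCGTCGTTCACAGGCAGATGCCTGCATCGTGTCAAGCGATTGGGCTAGGAG, then reverse).

5'-GAGGATCGGGTTAGCGAACTGTGCTACGTCCGTAGACGGACACTTGCTGCCTATCCGAATTACACATACAAGAGCTCTGATGTTGACT-3'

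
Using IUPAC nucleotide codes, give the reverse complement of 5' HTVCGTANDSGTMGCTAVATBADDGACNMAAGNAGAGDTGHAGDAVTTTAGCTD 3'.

Standard pairs A↔T, G↔C; ambiguity codes pair M↔K, S↔S, B↔V, D↔H, N↔N. Complement (DABGCATNHSCAKCGATBTAVTHHCTGNKTTCNTCTCHACDTCHTBAAATCGAH), then reverse for 5'→3'.

5′-HAGCTAAABTHCTDCAHCTCTNCTTKNGTCHHTVATBTAGCKACSHNTACGBAD-3′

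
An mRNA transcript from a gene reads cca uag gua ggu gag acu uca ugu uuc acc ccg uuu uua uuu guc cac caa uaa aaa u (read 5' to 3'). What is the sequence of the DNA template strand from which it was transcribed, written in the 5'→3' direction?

Replace U with T to get the coding DNA strand: CCATAGGTAGGTGAGACTTCATGTTTCACCCCGTTTTTATTTGTCCACCAATAAAAAT. The template strand is its reverse complement (complement GGTATCCATCCACTCTGAAGTACAAAGTGGGGCAAAAATAAACAGGTGGTTATTTTTA, then reverse).

5'-ATTTTTATTGGTGGACAAATAAAAACGGGGTGAAACATGAAGTCTCACCTACCTATGG-3'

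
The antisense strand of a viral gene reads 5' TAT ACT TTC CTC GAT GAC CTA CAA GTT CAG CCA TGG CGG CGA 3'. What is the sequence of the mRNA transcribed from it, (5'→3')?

RNA polymerase reads the template 3'→5' and synthesizes mRNA 5'→3' by base-pairing (A→U, T→A, G↔C). The complement of the template is ATATGAAAGGAGCTACTGGATGTTCAAGTCGGTACCGCCGCT; antiparallel, so 5'→3' the coding strand is TCGCCGCCATGGCTGAACTTGTAGGTCATCGAGGAAAGTATA. Replace T with U for the mRNA.

5'-UCGCCGCCAUGGCUGAACUUGUAGGUCAUCGAGGAAAGUAUA-3'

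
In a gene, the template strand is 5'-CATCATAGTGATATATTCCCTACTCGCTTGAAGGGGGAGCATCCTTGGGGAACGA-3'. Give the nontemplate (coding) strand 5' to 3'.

5'-TCGTTCCCCAAGGATGCTCCCCCTTCAAGCGAGTAGGGAATATATCACTATGATG-3'

The coding strand is complementary and antiparallel to the template: take the complement (A↔T, G↔C) and reverse.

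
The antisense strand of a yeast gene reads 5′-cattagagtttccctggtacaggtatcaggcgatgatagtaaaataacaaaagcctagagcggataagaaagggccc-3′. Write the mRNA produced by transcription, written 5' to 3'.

5'-GGGCCCUUUCUUAUCCGCUCUAGGCUUUUGUUAUUUUACUAUCAUCGCCUGAUACCUGUACCAGGGAAACUCUAAUG-3'

RNA polymerase reads the template 3'→5' and synthesizes mRNA 5'→3' by base-pairing (A→U, T→A, G↔C). The complement of the template is GTAATCTCAAAGGGACCATGTCCATAGTCCGCTACTATCATTTTATTGTTTTCGGATCTCGCCTATTCTTTCCCGGG; antiparallel, so 5'→3' the coding strand is GGGCCCTTTCTTATCCGCTCTAGGCTTTTGTTATTTTACTATCATCGCCTGATACCTGTACCAGGGAAACTCTAATG. Replace T with U for the mRNA.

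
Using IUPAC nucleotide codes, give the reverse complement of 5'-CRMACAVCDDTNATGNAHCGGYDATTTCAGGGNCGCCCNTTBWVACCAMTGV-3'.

5'-BCAKTGGTBWVAANGGGCGNCCCTGAAATHRCCGDTNCATNAHHGBTGTKYG-3'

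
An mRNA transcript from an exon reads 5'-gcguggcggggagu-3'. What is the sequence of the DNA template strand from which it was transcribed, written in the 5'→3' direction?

5′-ACTCCCCGCCACGC-3′

Replace U with T to get the coding DNA strand: GCGTGGCGGGGAGT. The template strand is its reverse complement (complement CGCACCGCCCCTCA, then reverse).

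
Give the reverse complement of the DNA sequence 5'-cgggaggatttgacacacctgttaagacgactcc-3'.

5′-GGAGTCGTCTTAACAGGTGTGTCAAATCCTCCCG-3′

Complement each base (A↔T, G↔C): GCCCTCCTAAACTGTGTGGACAATTCTGCTGAGG. Then reverse.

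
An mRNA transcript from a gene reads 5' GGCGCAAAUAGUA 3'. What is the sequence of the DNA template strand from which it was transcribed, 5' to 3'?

Replace U with T to get the coding DNA strand: GGCGCAAATAGTA. The template strand is its reverse complement (complement CCGCGTTTATCAT, then reverse).

5'-TACTATTTGCGCC-3'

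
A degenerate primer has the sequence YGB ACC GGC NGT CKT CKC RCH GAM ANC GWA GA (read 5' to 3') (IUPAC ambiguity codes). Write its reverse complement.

Standard pairs A↔T, G↔C; ambiguity codes pair R↔Y, M↔K, W↔W, B↔V, H↔D, N↔N. Complement (RCVTGGCCGNCAGMAGMGYGDCTKTNGCWTCT), then reverse for 5'→3'.

5'-TCTWCGNTKTCDGYGMGAMGACNGCCGGTVCR-3'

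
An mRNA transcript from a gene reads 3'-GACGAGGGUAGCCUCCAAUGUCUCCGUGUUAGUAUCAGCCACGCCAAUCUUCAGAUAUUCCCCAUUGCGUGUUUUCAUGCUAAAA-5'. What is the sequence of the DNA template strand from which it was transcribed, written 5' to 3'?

5'-CTGCTCCCATCGGAGGTTACAGAGGCACAATCATAGTCGGTGCGGTTAGAAGTCTATAAGGGGTAACGCACAAAAGTACGATTTT-3'

Written 5'→3' the mRNA is AAAAUCGUACUUUUGUGCGUUACCCCUUAUAGACUUCUAACCGCACCGACUAUGAUUGUGCCUCUGUAACCUCCGAUGGGAGCAG, so the coding DNA strand is AAAATCGTACTTTTGTGCGTTACCCCTTATAGACTTCTAACCGCACCGACTATGATTGTGCCTCTGTAACCTCCGATGGGAGCAG. The template is its reverse complement.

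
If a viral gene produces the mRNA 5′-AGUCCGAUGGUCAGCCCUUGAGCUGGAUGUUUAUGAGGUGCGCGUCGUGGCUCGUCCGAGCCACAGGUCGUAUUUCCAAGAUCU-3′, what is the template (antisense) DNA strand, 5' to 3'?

5'-AGATCTTGGAAATACGACCTGTGGCTCGGACGAGCCACGACGCGCACCTCATAAACATCCAGCTCAAGGGCTGACCATCGGACT-3'

Replace U with T to get the coding DNA strand: AGTCCGATGGTCAGCCCTTGAGCTGGATGTTTATGAGGTGCGCGTCGTGGCTCGTCCGAGCCACAGGTCGTATTTCCAAGATCT. The template strand is its reverse complement (complement TCAGGCTACCAGTCGGGAACTCGACCTACAAATACTCCACGCGCAGCACCGAGCAGGCTCGGTGTCCAGCATAAAGGTTCTAGA, then reverse).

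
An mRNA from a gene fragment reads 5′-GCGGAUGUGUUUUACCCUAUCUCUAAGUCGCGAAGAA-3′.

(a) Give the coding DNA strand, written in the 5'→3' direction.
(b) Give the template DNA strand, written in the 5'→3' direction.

(a) 5′-GCGGATGTGTTTTACCCTATCTCTAAGTCGCGAAGAA-3′
(b) 5'-TTCTTCGCGACTTAGAGATAGGGTAAAACACATCCGC-3'

(a) The coding strand matches the mRNA with U→T.
(b) The template strand is the reverse complement of the coding strand.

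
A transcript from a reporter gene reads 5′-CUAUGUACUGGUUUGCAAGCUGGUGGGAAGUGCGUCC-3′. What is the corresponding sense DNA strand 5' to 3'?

The coding DNA strand has the same 5'→3' sequence as the mRNA with U replaced by T.

5'-CTATGTACTGGTTTGCAAGCTGGTGGGAAGTGCGTCC-3'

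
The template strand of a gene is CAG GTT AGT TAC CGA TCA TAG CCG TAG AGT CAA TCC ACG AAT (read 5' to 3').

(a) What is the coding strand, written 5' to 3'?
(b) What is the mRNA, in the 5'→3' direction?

(a) 5'-ATTCGTGGATTGACTCTACGGCTATGATCGGTAACTAACCTG-3'
(b) 5'-AUUCGUGGAUUGACUCUACGGCUAUGAUCGGUAACUAACCUG-3'

(a) The coding strand is the reverse complement of the template: complement GTCCAATCAATGGCTAGTATCGGCATCTCAGTTAGGTGCTTA, then reverse.
(b) mRNA has the coding-strand sequence with T→U.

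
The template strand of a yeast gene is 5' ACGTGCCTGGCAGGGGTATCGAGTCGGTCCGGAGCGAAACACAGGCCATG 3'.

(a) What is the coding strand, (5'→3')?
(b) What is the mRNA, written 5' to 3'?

(a) The coding strand is the reverse complement of the template: complement TGCACGGACCGTCCCCATAGCTCAGCCAGGCCTCGCTTTGTGTCCGGTAC, then reverse.
(b) mRNA has the coding-strand sequence with T→U.

(a) 5'-CATGGCCTGTGTTTCGCTCCGGACCGACTCGATACCCCTGCCAGGCACGT-3'
(b) 5'-CAUGGCCUGUGUUUCGCUCCGGACCGACUCGAUACCCCUGCCAGGCACGU-3'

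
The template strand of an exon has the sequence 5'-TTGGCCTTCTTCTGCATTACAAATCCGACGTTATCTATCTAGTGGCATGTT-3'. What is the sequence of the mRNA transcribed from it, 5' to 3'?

The mRNA has the sequence of the coding strand (reverse complement of the template) with T→U. Reverse complement of TTGGCCTTCTTCTGCATTACAAATCCGACGTTATCTATCTAGTGGCATGTT is AACATGCCACTAGATAGATAACGTCGGATTTGTAATGCAGAAGAAGGCCAA; then T→U.

5'-AACAUGCCACUAGAUAGAUAACGUCGGAUUUGUAAUGCAGAAGAAGGCCAA-3'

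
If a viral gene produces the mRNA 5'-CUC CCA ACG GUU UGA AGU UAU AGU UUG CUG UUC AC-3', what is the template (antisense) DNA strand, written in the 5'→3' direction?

5'-GTGAACAGCAAACTATAACTTCAAACCGTTGGGAG-3'

Replace U with T to get the coding DNA strand: CTCCCAACGGTTTGAAGTTATAGTTTGCTGTTCAC. The template strand is its reverse complement (complement GAGGGTTGCCAAACTTCAATATCAAACGACAAGTG, then reverse).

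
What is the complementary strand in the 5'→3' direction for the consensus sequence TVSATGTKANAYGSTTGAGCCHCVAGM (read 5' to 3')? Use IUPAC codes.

5'-KCTBGDGGCTCAASCRTNTMACATSBA-3'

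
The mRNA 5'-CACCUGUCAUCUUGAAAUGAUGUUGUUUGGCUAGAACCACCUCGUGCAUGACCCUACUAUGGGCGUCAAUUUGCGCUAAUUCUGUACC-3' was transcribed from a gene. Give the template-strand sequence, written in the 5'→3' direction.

5'-GGTACAGAATTAGCGCAAATTGACGCCCATAGTAGGGTCATGCACGAGGTGGTTCTAGCCAAACAACATCATTTCAAGATGACAGGTG-3'

Replace U with T to get the coding DNA strand: CACCTGTCATCTTGAAATGATGTTGTTTGGCTAGAACCACCTCGTGCATGACCCTACTATGGGCGTCAATTTGCGCTAATTCTGTACC. The template strand is its reverse complement (complement GTGGACAGTAGAACTTTACTACAACAAACCGATCTTGGTGGAGCACGTACTGGGATGATACCCGCAGTTAAACGCGATTAAGACATGG, then reverse).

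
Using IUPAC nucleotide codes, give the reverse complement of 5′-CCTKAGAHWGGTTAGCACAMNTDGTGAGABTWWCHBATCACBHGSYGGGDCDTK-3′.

5'-MAHGHCCCRSCDVGTGATVDGWWAVTCTCACHANKTGTGCTAACCWDTCTMAGG-3'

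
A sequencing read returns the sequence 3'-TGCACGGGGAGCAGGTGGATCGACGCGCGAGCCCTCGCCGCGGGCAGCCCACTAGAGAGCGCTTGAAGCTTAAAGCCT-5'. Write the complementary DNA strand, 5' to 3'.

5′-ACGTGCCCCTCGTCCACCTAGCTGCGCGCTCGGGAGCGGCGCCCGTCGGGTGATCTCTCGCGAACTTCGAATTTCGGA-3′

The strand is given 3'→5', so its complement runs 5'→3' in the same left-to-right order: pair each base A↔T, G↔C.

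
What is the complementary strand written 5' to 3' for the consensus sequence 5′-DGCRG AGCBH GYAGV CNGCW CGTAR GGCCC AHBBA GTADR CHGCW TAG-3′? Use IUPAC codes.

Standard pairs A↔T, G↔C; ambiguity codes pair R↔Y, W↔W, B↔V, D↔H, N↔N. Complement (HCGYCTCGVDCRTCBGNCGWGCATYCCGGGTDVVTCATHYGDCGWATC), then reverse for 5'→3'.

5'-CTAWGCDGYHTACTVVDTGGGCCYTACGWGCNGBCTRCDVGCTCYGCH-3'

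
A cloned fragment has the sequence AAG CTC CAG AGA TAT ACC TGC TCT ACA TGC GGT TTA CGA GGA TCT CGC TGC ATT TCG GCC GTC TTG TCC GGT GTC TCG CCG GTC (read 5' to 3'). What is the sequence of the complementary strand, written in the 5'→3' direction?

5'-GACCGGCGAGACACCGGACAAGACGGCCGAAATGCAGCGAGATCCTCGTAAACCGCATGTAGAGCAGGTATATCTCTGGAGCTT-3'

The complement of AAGCTCCAGAGATATACCTGCTCTACATGCGGTTTACGAGGATCTCGCTGCATTTCGGCCGTCTTGTCCGGTGTCTCGCCGGTC is TTCGAGGTCTCTATATGGACGAGATGTACGCCAAATGCTCCTAGAGCGACGTAAAGCCGGCAGAACAGGCCACAGAGCGGCCAG (A↔T, G↔C). DNA strands are antiparallel, so the complementary strand runs 3'→5'; reversing gives the 5'→3' form.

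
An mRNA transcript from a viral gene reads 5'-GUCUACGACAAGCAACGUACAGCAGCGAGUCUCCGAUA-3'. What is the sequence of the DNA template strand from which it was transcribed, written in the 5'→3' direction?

Replace U with T to get the coding DNA strand: GTCTACGACAAGCAACGTACAGCAGCGAGTCTCCGATA. The template strand is its reverse complement (complement CAGATGCTGTTCGTTGCATGTCGTCGCTCAGAGGCTAT, then reverse).

5'-TATCGGAGACTCGCTGCTGTACGTTGCTTGTCGTAGAC-3'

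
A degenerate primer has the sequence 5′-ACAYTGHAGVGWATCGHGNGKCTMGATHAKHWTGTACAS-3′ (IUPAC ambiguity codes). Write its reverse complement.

5'-STGTACAWDMTDATCKAGMCNCDCGATWCBCTDCARTGT-3'

Standard pairs A↔T, G↔C; ambiguity codes pair Y↔R, M↔K, W↔W, S↔S, H↔D, V↔B, N↔N. Complement (TGTRACDTCBCWTAGCDCNCMGAKCTADTMDWACATGTS), then reverse for 5'→3'.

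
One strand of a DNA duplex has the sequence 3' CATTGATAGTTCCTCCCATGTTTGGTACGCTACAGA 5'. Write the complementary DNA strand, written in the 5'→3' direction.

5'-GTAACTATCAAGGAGGGTACAAACCATGCGATGTCT-3'

The strand is given 3'→5', so its complement runs 5'→3' in the same left-to-right order: pair each base A↔T, G↔C.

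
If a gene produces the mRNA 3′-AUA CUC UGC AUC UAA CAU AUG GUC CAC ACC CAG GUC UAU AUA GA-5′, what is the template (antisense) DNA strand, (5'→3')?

Written 5'→3' the mRNA is AGAUAUAUCUGGACCCACACCUGGUAUACAAUCUACGUCUCAUA, so the coding DNA strand is AGATATATCTGGACCCACACCTGGTATACAATCTACGTCTCATA. The template is its reverse complement.

5'-TATGAGACGTAGATTGTATACCAGGTGTGGGTCCAGATATATCT-3'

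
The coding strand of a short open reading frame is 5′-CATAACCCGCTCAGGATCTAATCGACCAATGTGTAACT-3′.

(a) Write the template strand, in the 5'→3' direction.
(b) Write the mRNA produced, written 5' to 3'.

(a) The template strand is the reverse complement of the coding strand: complement GTATTGGGCGAGTCCTAGATTAGCTGGTTACACATTGA, then reverse.
(b) mRNA matches the coding strand with T→U.

(a) 5'-AGTTACACATTGGTCGATTAGATCCTGAGCGGGTTATG-3'
(b) 5'-CAUAACCCGCUCAGGAUCUAAUCGACCAAUGUGUAACU-3'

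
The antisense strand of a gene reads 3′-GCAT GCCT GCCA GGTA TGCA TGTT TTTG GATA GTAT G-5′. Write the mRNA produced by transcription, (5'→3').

Reading the template 3'→5' as shown, RNA polymerase pairs each base (A→U, T→A, G↔C) to build mRNA 5'→3' directly.

5'-CGUACGGACGGUCCAUACGUACAAAAACCUAUCAUAC-3'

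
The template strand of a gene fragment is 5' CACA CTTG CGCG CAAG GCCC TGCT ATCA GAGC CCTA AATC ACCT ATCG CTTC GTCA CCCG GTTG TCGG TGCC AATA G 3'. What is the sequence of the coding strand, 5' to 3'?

The coding strand is complementary and antiparallel to the template: take the complement (A↔T, G↔C) and reverse.

5'-CTATTGGCACCGACAACCGGGTGACGAAGCGATAGGTGATTTAGGGCTCTGATAGCAGGGCCTTGCGCGCAAGTGTG-3'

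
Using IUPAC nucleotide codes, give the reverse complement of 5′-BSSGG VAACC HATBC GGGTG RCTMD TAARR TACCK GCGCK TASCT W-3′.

Standard pairs A↔T, G↔C; ambiguity codes pair R↔Y, M↔K, W↔W, S↔S, B↔V, D↔H. Complement (VSSCCBTTGGDTAVGCCCACYGAKHATTYYATGGMCGCGMATSGAW), then reverse for 5'→3'.

5'-WAGSTAMGCGCMGGTAYYTTAHKAGYCACCCGVATDGGTTBCCSSV-3'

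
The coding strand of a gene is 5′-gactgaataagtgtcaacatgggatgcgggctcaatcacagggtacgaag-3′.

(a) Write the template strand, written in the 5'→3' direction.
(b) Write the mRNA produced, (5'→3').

(a) 5'-CTTCGTACCCTGTGATTGAGCCCGCATCCCATGTTGACACTTATTCAGTC-3'
(b) 5'-GACUGAAUAAGUGUCAACAUGGGAUGCGGGCUCAAUCACAGGGUACGAAG-3'

(a) The template strand is the reverse complement of the coding strand: complement CTGACTTATTCACAGTTGTACCCTACGCCCGAGTTAGTGTCCCATGCTTC, then reverse.
(b) mRNA matches the coding strand with T→U.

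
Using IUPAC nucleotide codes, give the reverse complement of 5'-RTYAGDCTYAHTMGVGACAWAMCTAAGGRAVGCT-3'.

5'-AGCBTYCCTTAGKTWTGTCBCKADTRAGHCTRAY-3'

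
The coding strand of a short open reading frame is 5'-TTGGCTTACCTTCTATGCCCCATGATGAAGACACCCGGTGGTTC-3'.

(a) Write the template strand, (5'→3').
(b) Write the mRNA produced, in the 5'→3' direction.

(a) The template strand is the reverse complement of the coding strand: complement AACCGAATGGAAGATACGGGGTACTACTTCTGTGGGCCACCAAG, then reverse.
(b) mRNA matches the coding strand with T→U.

(a) 5'-GAACCACCGGGTGTCTTCATCATGGGGCATAGAAGGTAAGCCAA-3'
(b) 5'-UUGGCUUACCUUCUAUGCCCCAUGAUGAAGACACCCGGUGGUUC-3'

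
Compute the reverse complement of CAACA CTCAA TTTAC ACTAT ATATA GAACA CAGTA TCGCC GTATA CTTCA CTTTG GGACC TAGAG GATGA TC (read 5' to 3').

5'-GATCATCCTCTAGGTCCCAAAGTGAAGTATACGGCGATACTGTGTTCTATATATAGTGTAAATTGAGTGTTG-3'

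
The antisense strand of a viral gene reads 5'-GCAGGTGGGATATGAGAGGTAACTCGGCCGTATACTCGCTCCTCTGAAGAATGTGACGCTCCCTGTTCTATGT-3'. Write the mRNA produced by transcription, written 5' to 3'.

5'-ACAUAGAACAGGGAGCGUCACAUUCUUCAGAGGAGCGAGUAUACGGCCGAGUUACCUCUCAUAUCCCACCUGC-3'

The mRNA has the sequence of the coding strand (reverse complement of the template) with T→U. Reverse complement of GCAGGTGGGATATGAGAGGTAACTCGGCCGTATACTCGCTCCTCTGAAGAATGTGACGCTCCCTGTTCTATGT is ACATAGAACAGGGAGCGTCACATTCTTCAGAGGAGCGAGTATACGGCCGAGTTACCTCTCATATCCCACCTGC; then T→U.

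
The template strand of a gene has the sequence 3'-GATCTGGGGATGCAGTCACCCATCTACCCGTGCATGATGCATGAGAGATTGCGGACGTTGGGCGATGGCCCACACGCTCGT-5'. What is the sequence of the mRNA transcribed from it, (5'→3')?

5'-CUAGACCCCUACGUCAGUGGGUAGAUGGGCACGUACUACGUACUCUCUAACGCCUGCAACCCGCUACCGGGUGUGCGAGCA-3'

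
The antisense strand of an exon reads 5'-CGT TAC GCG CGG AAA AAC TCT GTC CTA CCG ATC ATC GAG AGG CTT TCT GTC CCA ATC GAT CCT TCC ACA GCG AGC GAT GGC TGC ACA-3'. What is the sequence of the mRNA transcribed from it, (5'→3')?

5'-UGUGCAGCCAUCGCUCGCUGUGGAAGGAUCGAUUGGGACAGAAAGCCUCUCGAUGAUCGGUAGGACAGAGUUUUUCCGCGCGUAACG-3'

The mRNA has the sequence of the coding strand (reverse complement of the template) with T→U. Reverse complement of CGTTACGCGCGGAAAAACTCTGTCCTACCGATCATCGAGAGGCTTTCTGTCCCAATCGATCCTTCCACAGCGAGCGATGGCTGCACA is TGTGCAGCCATCGCTCGCTGTGGAAGGATCGATTGGGACAGAAAGCCTCTCGATGATCGGTAGGACAGAGTTTTTCCGCGCGTAACG; then T→U.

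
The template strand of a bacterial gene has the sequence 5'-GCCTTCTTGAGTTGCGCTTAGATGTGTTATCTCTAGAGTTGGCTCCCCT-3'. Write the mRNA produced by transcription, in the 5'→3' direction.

The mRNA has the sequence of the coding strand (reverse complement of the template) with T→U. Reverse complement of GCCTTCTTGAGTTGCGCTTAGATGTGTTATCTCTAGAGTTGGCTCCCCT is AGGGGAGCCAACTCTAGAGATAACACATCTAAGCGCAACTCAAGAAGGC; then T→U.

5'-AGGGGAGCCAACUCUAGAGAUAACACAUCUAAGCGCAACUCAAGAAGGC-3'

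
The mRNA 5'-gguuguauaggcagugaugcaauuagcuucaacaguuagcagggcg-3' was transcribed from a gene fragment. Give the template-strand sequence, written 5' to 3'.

Replace U with T to get the coding DNA strand: GGTTGTATAGGCAGTGATGCAATTAGCTTCAACAGTTAGCAGGGCG. The template strand is its reverse complement (complement CCAACATATCCGTCACTACGTTAATCGAAGTTGTCAATCGTCCCGC, then reverse).

5'-CGCCCTGCTAACTGTTGAAGCTAATTGCATCACTGCCTATACAACC-3'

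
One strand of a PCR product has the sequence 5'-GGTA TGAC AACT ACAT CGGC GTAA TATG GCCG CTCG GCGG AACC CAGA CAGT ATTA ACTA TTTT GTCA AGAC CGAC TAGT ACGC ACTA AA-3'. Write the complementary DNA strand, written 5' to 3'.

5'-TTTAGTGCGTACTAGTCGGTCTTGACAAAATAGTTAATACTGTCTGGGTTCCGCCGAGCGGCCATATTACGCCGATGTAGTTGTCATACC-3'

The complement of GGTATGACAACTACATCGGCGTAATATGGCCGCTCGGCGGAACCCAGACAGTATTAACTATTTTGTCAAGACCGACTAGTACGCACTAAA is CCATACTGTTGATGTAGCCGCATTATACCGGCGAGCCGCCTTGGGTCTGTCATAATTGATAAAACAGTTCTGGCTGATCATGCGTGATTT (A↔T, G↔C). DNA strands are antiparallel, so the complementary strand runs 3'→5'; reversing gives the 5'→3' form.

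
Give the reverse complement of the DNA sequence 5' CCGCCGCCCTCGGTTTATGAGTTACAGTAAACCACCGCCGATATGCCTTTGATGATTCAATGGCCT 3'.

5'-AGGCCATTGAATCATCAAAGGCATATCGGCGGTGGTTTACTGTAACTCATAAACCGAGGGCGGCGG-3'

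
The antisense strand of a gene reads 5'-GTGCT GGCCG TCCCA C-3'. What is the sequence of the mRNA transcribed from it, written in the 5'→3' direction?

The mRNA has the sequence of the coding strand (reverse complement of the template) with T→U. Reverse complement of GTGCTGGCCGTCCCAC is GTGGGACGGCCAGCAC; then T→U.

5'-GUGGGACGGCCAGCAC-3'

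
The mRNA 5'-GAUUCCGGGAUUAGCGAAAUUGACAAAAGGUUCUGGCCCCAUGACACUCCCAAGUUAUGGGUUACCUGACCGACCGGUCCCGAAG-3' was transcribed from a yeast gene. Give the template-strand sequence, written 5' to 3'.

5'-CTTCGGGACCGGTCGGTCAGGTAACCCATAACTTGGGAGTGTCATGGGGCCAGAACCTTTTGTCAATTTCGCTAATCCCGGAATC-3'

Replace U with T to get the coding DNA strand: GATTCCGGGATTAGCGAAATTGACAAAAGGTTCTGGCCCCATGACACTCCCAAGTTATGGGTTACCTGACCGACCGGTCCCGAAG. The template strand is its reverse complement (complement CTAAGGCCCTAATCGCTTTAACTGTTTTCCAAGACCGGGGTACTGTGAGGGTTCAATACCCAATGGACTGGCTGGCCAGGGCTTC, then reverse).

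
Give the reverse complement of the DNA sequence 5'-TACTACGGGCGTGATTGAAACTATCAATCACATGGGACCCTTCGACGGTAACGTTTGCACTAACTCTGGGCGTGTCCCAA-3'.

5'-TTGGGACACGCCCAGAGTTAGTGCAAACGTTACCGTCGAAGGGTCCCATGTGATTGATAGTTTCAATCACGCCCGTAGTA-3'

Complement each base (A↔T, G↔C): ATGATGCCCGCACTAACTTTGATAGTTAGTGTACCCTGGGAAGCTGCCATTGCAAACGTGATTGAGACCCGCACAGGGTT. Then reverse.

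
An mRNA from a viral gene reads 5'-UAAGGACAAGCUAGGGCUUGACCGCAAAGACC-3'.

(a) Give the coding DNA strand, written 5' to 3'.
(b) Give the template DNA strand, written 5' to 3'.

(a) 5′-TAAGGACAAGCTAGGGCTTGACCGCAAAGACC-3′
(b) 5′-GGTCTTTGCGGTCAAGCCCTAGCTTGTCCTTA-3′

(a) The coding strand matches the mRNA with U→T.
(b) The template strand is the reverse complement of the coding strand.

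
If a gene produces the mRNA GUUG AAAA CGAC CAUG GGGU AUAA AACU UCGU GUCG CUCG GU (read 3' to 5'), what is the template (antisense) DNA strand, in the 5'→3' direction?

Written 5'→3' the mRNA is UGGCUCGCUGUGCUUCAAAAUAUGGGGUACCAGCAAAAGUUG, so the coding DNA strand is TGGCTCGCTGTGCTTCAAAATATGGGGTACCAGCAAAAGTTG. The template is its reverse complement.

5'-CAACTTTTGCTGGTACCCCATATTTTGAAGCACAGCGAGCCA-3'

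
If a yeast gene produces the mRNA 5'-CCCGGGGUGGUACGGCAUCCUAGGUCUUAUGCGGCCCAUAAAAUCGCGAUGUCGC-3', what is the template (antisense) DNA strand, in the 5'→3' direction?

Replace U with T to get the coding DNA strand: CCCGGGGTGGTACGGCATCCTAGGTCTTATGCGGCCCATAAAATCGCGATGTCGC. The template strand is its reverse complement (complement GGGCCCCACCATGCCGTAGGATCCAGAATACGCCGGGTATTTTAGCGCTACAGCG, then reverse).

5'-GCGACATCGCGATTTTATGGGCCGCATAAGACCTAGGATGCCGTACCACCCCGGG-3'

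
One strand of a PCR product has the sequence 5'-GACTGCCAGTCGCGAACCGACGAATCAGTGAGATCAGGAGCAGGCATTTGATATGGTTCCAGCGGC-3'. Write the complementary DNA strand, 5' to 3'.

The complement of GACTGCCAGTCGCGAACCGACGAATCAGTGAGATCAGGAGCAGGCATTTGATATGGTTCCAGCGGC is CTGACGGTCAGCGCTTGGCTGCTTAGTCACTCTAGTCCTCGTCCGTAAACTATACCAAGGTCGCCG (A↔T, G↔C). DNA strands are antiparallel, so the complementary strand runs 3'→5'; reversing gives the 5'→3' form.

5'-GCCGCTGGAACCATATCAAATGCCTGCTCCTGATCTCACTGATTCGTCGGTTCGCGACTGGCAGTC-3'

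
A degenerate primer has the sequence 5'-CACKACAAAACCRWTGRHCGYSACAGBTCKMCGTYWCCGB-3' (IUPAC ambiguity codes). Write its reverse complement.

Standard pairs A↔T, G↔C; ambiguity codes pair R↔Y, M↔K, W↔W, S↔S, B↔V, H↔D. Complement (GTGMTGTTTTGGYWACYDGCRSTGTCVAGMKGCARWGGCV), then reverse for 5'→3'.

5'-VCGGWRACGKMGAVCTGTSRCGDYCAWYGGTTTTGTMGTG-3'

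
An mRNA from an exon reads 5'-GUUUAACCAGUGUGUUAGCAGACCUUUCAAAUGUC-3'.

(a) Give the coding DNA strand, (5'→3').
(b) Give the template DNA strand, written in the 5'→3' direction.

(a) The coding strand matches the mRNA with U→T.
(b) The template strand is the reverse complement of the coding strand.

(a) 5'-GTTTAACCAGTGTGTTAGCAGACCTTTCAAATGTC-3'
(b) 5'-GACATTTGAAAGGTCTGCTAACACACTGGTTAAAC-3'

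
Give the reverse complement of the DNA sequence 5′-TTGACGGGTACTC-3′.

Complement each base (A↔T, G↔C): AACTGCCCATGAG. Then reverse.

5'-GAGTACCCGTCAA-3'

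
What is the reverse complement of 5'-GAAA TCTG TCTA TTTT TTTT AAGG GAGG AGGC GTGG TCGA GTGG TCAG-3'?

Reading the sequence 3'→5' and pairing each base (A↔T, G↔C) gives the reverse complement directly.

5'-CTGACCACTCGACCACGCCTCCTCCCTTAAAAAAAATAGACAGATTTC-3'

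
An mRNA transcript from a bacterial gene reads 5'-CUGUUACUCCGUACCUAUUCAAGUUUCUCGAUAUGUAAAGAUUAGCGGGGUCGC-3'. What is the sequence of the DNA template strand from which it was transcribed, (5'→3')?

Replace U with T to get the coding DNA strand: CTGTTACTCCGTACCTATTCAAGTTTCTCGATATGTAAAGATTAGCGGGGTCGC. The template strand is its reverse complement (complement GACAATGAGGCATGGATAAGTTCAAAGAGCTATACATTTCTAATCGCCCCAGCG, then reverse).

5'-GCGACCCCGCTAATCTTTACATATCGAGAAACTTGAATAGGTACGGAGTAACAG-3'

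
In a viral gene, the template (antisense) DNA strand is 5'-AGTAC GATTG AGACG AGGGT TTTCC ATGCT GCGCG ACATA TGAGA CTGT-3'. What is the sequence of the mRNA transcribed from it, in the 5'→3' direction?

RNA polymerase reads the template 3'→5' and synthesizes mRNA 5'→3' by base-pairing (A→U, T→A, G↔C). The complement of the template is TCATGCTAACTCTGCTCCCAAAAGGTACGACGCGCTGTATACTCTGACA; antiparallel, so 5'→3' the coding strand is ACAGTCTCATATGTCGCGCAGCATGGAAAACCCTCGTCTCAATCGTACT. Replace T with U for the mRNA.

5'-ACAGUCUCAUAUGUCGCGCAGCAUGGAAAACCCUCGUCUCAAUCGUACU-3'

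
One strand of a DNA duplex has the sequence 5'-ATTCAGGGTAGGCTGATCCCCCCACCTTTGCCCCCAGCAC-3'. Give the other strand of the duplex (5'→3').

Pairing A↔T and G↔C gives TAAGTCCCATCCGACTAGGGGGGTGGAAACGGGGGTCGTG, running 3'→5'. Reverse for the 5'→3' convention.

5'-GTGCTGGGGGCAAAGGTGGGGGGATCAGCCTACCCTGAAT-3'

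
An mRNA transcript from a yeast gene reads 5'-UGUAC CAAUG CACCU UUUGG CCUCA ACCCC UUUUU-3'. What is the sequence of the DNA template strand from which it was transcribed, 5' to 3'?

Replace U with T to get the coding DNA strand: TGTACCAATGCACCTTTTGGCCTCAACCCCTTTTT. The template strand is its reverse complement (complement ACATGGTTACGTGGAAAACCGGAGTTGGGGAAAAA, then reverse).

5'-AAAAAGGGGTTGAGGCCAAAAGGTGCATTGGTACA-3'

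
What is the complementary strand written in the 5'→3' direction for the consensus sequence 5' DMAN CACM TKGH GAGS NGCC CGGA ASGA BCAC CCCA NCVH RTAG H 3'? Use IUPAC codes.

5'-DCTAYDBGNTGGGGTGVTCSTTCCGGGCNSCTCDCMAKGTGNTKH-3'

Standard pairs A↔T, G↔C; ambiguity codes pair R↔Y, M↔K, S↔S, B↔V, D↔H, N↔N. Complement (HKTNGTGKAMCDCTCSNCGGGCCTTSCTVGTGGGGTNGBDYATCD), then reverse for 5'→3'.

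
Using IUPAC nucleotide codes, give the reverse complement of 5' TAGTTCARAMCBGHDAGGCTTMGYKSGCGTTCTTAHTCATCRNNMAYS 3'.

5'-SRTKNNYGATGADTAAGAACGCSMRCKAAGCCTHDCVGKTYTGAACTA-3'

Standard pairs A↔T, G↔C; ambiguity codes pair R↔Y, M↔K, S↔S, B↔V, D↔H, N↔N. Complement (ATCAAGTYTKGVCDHTCCGAAKCRMSCGCAAGAATDAGTAGYNNKTRS), then reverse for 5'→3'.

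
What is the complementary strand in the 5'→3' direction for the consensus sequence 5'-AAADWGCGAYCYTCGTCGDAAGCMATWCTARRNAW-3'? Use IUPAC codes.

5′-WTNYYTAGWATKGCTTHCGACGARGRTCGCWHTTT-3′

Standard pairs A↔T, G↔C; ambiguity codes pair R↔Y, M↔K, W↔W, D↔H, N↔N. Complement (TTTHWCGCTRGRAGCAGCHTTCGKTAWGATYYNTW), then reverse for 5'→3'.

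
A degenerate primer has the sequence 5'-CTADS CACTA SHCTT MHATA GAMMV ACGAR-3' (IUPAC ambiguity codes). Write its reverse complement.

5'-YTCGTBKKTCTATDKAAGDSTAGTGSHTAG-3'

Standard pairs A↔T, G↔C; ambiguity codes pair R↔Y, M↔K, S↔S, D↔H, V↔B. Complement (GATHSGTGATSDGAAKDTATCTKKBTGCTY), then reverse for 5'→3'.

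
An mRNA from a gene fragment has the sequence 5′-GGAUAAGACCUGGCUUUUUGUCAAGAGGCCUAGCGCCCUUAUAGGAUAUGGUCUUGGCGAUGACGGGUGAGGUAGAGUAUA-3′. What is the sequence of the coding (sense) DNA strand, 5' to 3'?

5′-GGATAAGACCTGGCTTTTTGTCAAGAGGCCTAGCGCCCTTATAGGATATGGTCTTGGCGATGACGGGTGAGGTAGAGTATA-3′

The coding DNA strand has the same 5'→3' sequence as the mRNA with U replaced by T.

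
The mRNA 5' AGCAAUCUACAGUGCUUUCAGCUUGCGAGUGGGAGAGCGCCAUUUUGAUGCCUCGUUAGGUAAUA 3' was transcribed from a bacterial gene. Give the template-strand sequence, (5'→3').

5'-TATTACCTAACGAGGCATCAAAATGGCGCTCTCCCACTCGCAAGCTGAAAGCACTGTAGATTGCT-3'

Replace U with T to get the coding DNA strand: AGCAATCTACAGTGCTTTCAGCTTGCGAGTGGGAGAGCGCCATTTTGATGCCTCGTTAGGTAATA. The template strand is its reverse complement (complement TCGTTAGATGTCACGAAAGTCGAACGCTCACCCTCTCGCGGTAAAACTACGGAGCAATCCATTAT, then reverse).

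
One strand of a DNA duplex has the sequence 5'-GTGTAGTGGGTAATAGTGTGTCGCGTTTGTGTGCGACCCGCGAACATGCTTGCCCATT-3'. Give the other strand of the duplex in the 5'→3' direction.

Pairing A↔T and G↔C gives CACATCACCCATTATCACACAGCGCAAACACACGCTGGGCGCTTGTACGAACGGGTAA, running 3'→5'. Reverse for the 5'→3' convention.

5′-AATGGGCAAGCATGTTCGCGGGTCGCACACAAACGCGACACACTATTACCCACTACAC-3′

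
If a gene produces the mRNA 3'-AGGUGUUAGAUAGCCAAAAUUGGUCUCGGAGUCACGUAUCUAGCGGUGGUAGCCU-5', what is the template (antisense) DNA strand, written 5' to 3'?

5'-TCCACAATCTATCGGTTTTAACCAGAGCCTCAGTGCATAGATCGCCACCATCGGA-3'

Written 5'→3' the mRNA is UCCGAUGGUGGCGAUCUAUGCACUGAGGCUCUGGUUAAAACCGAUAGAUUGUGGA, so the coding DNA strand is TCCGATGGTGGCGATCTATGCACTGAGGCTCTGGTTAAAACCGATAGATTGTGGA. The template is its reverse complement.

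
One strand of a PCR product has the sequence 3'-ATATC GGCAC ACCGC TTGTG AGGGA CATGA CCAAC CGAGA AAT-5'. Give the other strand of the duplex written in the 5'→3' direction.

The strand is given 3'→5', so its complement runs 5'→3' in the same left-to-right order: pair each base A↔T, G↔C.

5′-TATAGCCGTGTGGCGAACACTCCCTGTACTGGTTGGCTCTTTA-3′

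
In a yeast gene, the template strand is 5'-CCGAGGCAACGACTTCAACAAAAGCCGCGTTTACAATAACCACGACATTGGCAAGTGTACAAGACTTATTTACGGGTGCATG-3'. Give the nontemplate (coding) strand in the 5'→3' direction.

5'-CATGCACCCGTAAATAAGTCTTGTACACTTGCCAATGTCGTGGTTATTGTAAACGCGGCTTTTGTTGAAGTCGTTGCCTCGG-3'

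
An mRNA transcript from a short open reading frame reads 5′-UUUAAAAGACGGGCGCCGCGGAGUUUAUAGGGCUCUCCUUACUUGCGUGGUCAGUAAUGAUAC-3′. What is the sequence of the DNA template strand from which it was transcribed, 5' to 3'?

Replace U with T to get the coding DNA strand: TTTAAAAGACGGGCGCCGCGGAGTTTATAGGGCTCTCCTTACTTGCGTGGTCAGTAATGATAC. The template strand is its reverse complement (complement AAATTTTCTGCCCGCGGCGCCTCAAATATCCCGAGAGGAATGAACGCACCAGTCATTACTATG, then reverse).

5′-GTATCATTACTGACCACGCAAGTAAGGAGAGCCCTATAAACTCCGCGGCGCCCGTCTTTTAAA-3′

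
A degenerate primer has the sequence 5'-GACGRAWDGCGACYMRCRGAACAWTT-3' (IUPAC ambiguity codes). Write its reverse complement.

5'-AAWTGTTCYGYKRGTCGCHWTYCGTC-3'

Standard pairs A↔T, G↔C; ambiguity codes pair R↔Y, M↔K, W↔W, D↔H. Complement (CTGCYTWHCGCTGRKYGYCTTGTWAA), then reverse for 5'→3'.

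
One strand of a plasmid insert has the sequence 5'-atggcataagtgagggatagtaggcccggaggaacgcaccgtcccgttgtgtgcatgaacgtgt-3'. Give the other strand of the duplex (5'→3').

The complement of ATGGCATAAGTGAGGGATAGTAGGCCCGGAGGAACGCACCGTCCCGTTGTGTGCATGAACGTGT is TACCGTATTCACTCCCTATCATCCGGGCCTCCTTGCGTGGCAGGGCAACACACGTACTTGCACA (A↔T, G↔C). DNA strands are antiparallel, so the complementary strand runs 3'→5'; reversing gives the 5'→3' form.

5'-ACACGTTCATGCACACAACGGGACGGTGCGTTCCTCCGGGCCTACTATCCCTCACTTATGCCAT-3'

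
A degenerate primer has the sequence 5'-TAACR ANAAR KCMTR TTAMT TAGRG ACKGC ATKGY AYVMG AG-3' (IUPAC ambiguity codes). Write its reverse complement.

Standard pairs A↔T, G↔C; ambiguity codes pair R↔Y, M↔K, V↔B, N↔N. Complement (ATTGYTNTTYMGKAYAATKAATCYCTGMCGTAMCRTRBKCTC), then reverse for 5'→3'.

5'-CTCKBRTRCMATGCMGTCYCTAAKTAAYAKGMYTTNTYGTTA-3'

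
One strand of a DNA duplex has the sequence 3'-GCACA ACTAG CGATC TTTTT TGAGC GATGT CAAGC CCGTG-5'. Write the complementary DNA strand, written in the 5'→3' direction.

The strand is given 3'→5', so its complement runs 5'→3' in the same left-to-right order: pair each base A↔T, G↔C.

5'-CGTGTTGATCGCTAGAAAAAACTCGCTACAGTTCGGGCAC-3'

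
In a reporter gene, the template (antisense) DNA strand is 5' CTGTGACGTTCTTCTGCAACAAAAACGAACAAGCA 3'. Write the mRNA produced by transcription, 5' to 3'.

5'-UGCUUGUUCGUUUUUGUUGCAGAAGAACGUCACAG-3'

The mRNA has the sequence of the coding strand (reverse complement of the template) with T→U. Reverse complement of CTGTGACGTTCTTCTGCAACAAAAACGAACAAGCA is TGCTTGTTCGTTTTTGTTGCAGAAGAACGTCACAG; then T→U.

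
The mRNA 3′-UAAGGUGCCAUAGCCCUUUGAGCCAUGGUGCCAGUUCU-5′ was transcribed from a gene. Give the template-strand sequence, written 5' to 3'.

5′-ATTCCACGGTATCGGGAAACTCGGTACCACGGTCAAGA-3′

Written 5'→3' the mRNA is UCUUGACCGUGGUACCGAGUUUCCCGAUACCGUGGAAU, so the coding DNA strand is TCTTGACCGTGGTACCGAGTTTCCCGATACCGTGGAAT. The template is its reverse complement.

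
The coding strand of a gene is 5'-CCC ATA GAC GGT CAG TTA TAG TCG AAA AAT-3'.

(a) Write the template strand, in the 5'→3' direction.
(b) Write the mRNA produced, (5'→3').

(a) The template strand is the reverse complement of the coding strand: complement GGGTATCTGCCAGTCAATATCAGCTTTTTA, then reverse.
(b) mRNA matches the coding strand with T→U.

(a) 5'-ATTTTTCGACTATAACTGACCGTCTATGGG-3'
(b) 5'-CCCAUAGACGGUCAGUUAUAGUCGAAAAAU-3'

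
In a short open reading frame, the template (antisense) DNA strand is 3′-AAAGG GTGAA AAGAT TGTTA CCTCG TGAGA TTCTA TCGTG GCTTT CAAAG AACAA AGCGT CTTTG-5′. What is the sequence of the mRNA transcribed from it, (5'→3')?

5'-UUUCCCACUUUUCUAACAAUGGAGCACUCUAAGAUAGCACCGAAAGUUUCUUGUUUCGCAGAAAC-3'

Reading the template 3'→5' as shown, RNA polymerase pairs each base (A→U, T→A, G↔C) to build mRNA 5'→3' directly.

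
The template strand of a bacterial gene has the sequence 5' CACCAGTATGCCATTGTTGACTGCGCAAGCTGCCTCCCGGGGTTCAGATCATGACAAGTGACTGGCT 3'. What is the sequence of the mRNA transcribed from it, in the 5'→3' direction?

The mRNA has the sequence of the coding strand (reverse complement of the template) with T→U. Reverse complement of CACCAGTATGCCATTGTTGACTGCGCAAGCTGCCTCCCGGGGTTCAGATCATGACAAGTGACTGGCT is AGCCAGTCACTTGTCATGATCTGAACCCCGGGAGGCAGCTTGCGCAGTCAACAATGGCATACTGGTG; then T→U.

5'-AGCCAGUCACUUGUCAUGAUCUGAACCCCGGGAGGCAGCUUGCGCAGUCAACAAUGGCAUACUGGUG-3'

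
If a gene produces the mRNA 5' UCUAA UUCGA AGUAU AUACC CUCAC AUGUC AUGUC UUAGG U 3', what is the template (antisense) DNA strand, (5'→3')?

5'-ACCTAAGACATGACATGTGAGGGTATATACTTCGAATTAGA-3'

Replace U with T to get the coding DNA strand: TCTAATTCGAAGTATATACCCTCACATGTCATGTCTTAGGT. The template strand is its reverse complement (complement AGATTAAGCTTCATATATGGGAGTGTACAGTACAGAATCCA, then reverse).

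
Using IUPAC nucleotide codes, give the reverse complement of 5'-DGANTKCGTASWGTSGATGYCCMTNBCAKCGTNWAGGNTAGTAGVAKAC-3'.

5'-GTMTBCTACTANCCTWNACGMTGVNAKGGRCATCSACWSTACGMANTCH-3'

Standard pairs A↔T, G↔C; ambiguity codes pair Y↔R, M↔K, W↔W, S↔S, B↔V, D↔H, N↔N. Complement (HCTNAMGCATSWCASCTACRGGKANVGTMGCANWTCCNATCATCBTMTG), then reverse for 5'→3'.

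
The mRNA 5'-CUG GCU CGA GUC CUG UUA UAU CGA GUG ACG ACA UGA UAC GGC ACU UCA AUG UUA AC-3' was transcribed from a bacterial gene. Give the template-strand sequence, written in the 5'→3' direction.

5'-GTTAACATTGAAGTGCCGTATCATGTCGTCACTCGATATAACAGGACTCGAGCCAG-3'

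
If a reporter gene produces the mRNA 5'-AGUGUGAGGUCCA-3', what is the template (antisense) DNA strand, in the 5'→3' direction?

Replace U with T to get the coding DNA strand: AGTGTGAGGTCCA. The template strand is its reverse complement (complement TCACACTCCAGGT, then reverse).

5′-TGGACCTCACACT-3′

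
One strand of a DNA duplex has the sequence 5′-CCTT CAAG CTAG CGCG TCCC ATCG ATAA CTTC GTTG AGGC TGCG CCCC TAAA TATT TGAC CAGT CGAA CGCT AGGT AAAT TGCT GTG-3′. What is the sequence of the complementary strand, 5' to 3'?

The complement of CCTTCAAGCTAGCGCGTCCCATCGATAACTTCGTTGAGGCTGCGCCCCTAAATATTTGACCAGTCGAACGCTAGGTAAATTGCTGTG is GGAAGTTCGATCGCGCAGGGTAGCTATTGAAGCAACTCCGACGCGGGGATTTATAAACTGGTCAGCTTGCGATCCATTTAACGACAC (A↔T, G↔C). DNA strands are antiparallel, so the complementary strand runs 3'→5'; reversing gives the 5'→3' form.

5'-CACAGCAATTTACCTAGCGTTCGACTGGTCAAATATTTAGGGGCGCAGCCTCAACGAAGTTATCGATGGGACGCGCTAGCTTGAAGG-3'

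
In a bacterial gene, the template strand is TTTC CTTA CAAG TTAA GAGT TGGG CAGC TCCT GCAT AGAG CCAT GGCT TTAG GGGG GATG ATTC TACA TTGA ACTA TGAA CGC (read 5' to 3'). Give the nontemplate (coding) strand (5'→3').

The coding strand is complementary and antiparallel to the template: take the complement (A↔T, G↔C) and reverse.

5′-GCGTTCATAGTTCAATGTAGAATCATCCCCCCTAAAGCCATGGCTCTATGCAGGAGCTGCCCAACTCTTAACTTGTAAGGAAA-3′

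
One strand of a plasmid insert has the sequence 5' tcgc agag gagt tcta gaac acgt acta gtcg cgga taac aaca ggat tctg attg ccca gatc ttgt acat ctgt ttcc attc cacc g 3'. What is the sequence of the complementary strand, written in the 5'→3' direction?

Pairing A↔T and G↔C gives AGCGTCTCCTCAAGATCTTGTGCATGATCAGCGCCTATTGTTGTCCTAAGACTAACGGGTCTAGAACATGTAGACAAAGGTAAGGTGGC, running 3'→5'. Reverse for the 5'→3' convention.

5'-CGGTGGAATGGAAACAGATGTACAAGATCTGGGCAATCAGAATCCTGTTGTTATCCGCGACTAGTACGTGTTCTAGAACTCCTCTGCGA-3'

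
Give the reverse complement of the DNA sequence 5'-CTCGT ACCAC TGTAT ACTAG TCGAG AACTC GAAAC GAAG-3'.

Reading the sequence 3'→5' and pairing each base (A↔T, G↔C) gives the reverse complement directly.

5'-CTTCGTTTCGAGTTCTCGACTAGTATACAGTGGTACGAG-3'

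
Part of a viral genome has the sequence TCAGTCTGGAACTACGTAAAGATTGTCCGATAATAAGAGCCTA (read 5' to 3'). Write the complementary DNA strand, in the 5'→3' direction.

5'-TAGGCTCTTATTATCGGACAATCTTTACGTAGTTCCAGACTGA-3'

Pairing A↔T and G↔C gives AGTCAGACCTTGATGCATTTCTAACAGGCTATTATTCTCGGAT, running 3'→5'. Reverse for the 5'→3' convention.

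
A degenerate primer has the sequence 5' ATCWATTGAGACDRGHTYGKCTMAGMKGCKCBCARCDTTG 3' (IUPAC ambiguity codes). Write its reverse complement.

Standard pairs A↔T, G↔C; ambiguity codes pair R↔Y, M↔K, W↔W, B↔V, D↔H. Complement (TAGWTAACTCTGHYCDARCMGAKTCKMCGMGVGTYGHAAC), then reverse for 5'→3'.

5′-CAAHGYTGVGMGCMKCTKAGMCRADCYHGTCTCAATWGAT-3′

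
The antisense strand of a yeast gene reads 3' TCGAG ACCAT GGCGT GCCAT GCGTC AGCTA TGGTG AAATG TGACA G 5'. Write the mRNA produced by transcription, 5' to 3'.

5'-AGCUCUGGUACCGCACGGUACGCAGUCGAUACCACUUUACACUGUC-3'

Reading the template 3'→5' as shown, RNA polymerase pairs each base (A→U, T→A, G↔C) to build mRNA 5'→3' directly.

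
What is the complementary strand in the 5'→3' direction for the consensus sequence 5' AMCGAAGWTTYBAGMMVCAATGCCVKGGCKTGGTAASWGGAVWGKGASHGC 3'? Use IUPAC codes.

Standard pairs A↔T, G↔C; ambiguity codes pair Y↔R, M↔K, W↔W, S↔S, B↔V, H↔D. Complement (TKGCTTCWAARVTCKKBGTTACGGBMCCGMACCATTSWCCTBWCMCTSDCG), then reverse for 5'→3'.

5'-GCDSTCMCWBTCCWSTTACCAMGCCMBGGCATTGBKKCTVRAAWCTTCGKT-3'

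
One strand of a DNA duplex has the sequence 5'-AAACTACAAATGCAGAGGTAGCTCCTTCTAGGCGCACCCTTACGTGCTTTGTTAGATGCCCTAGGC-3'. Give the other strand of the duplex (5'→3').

5'-GCCTAGGGCATCTAACAAAGCACGTAAGGGTGCGCCTAGAAGGAGCTACCTCTGCATTTGTAGTTT-3'

Pairing A↔T and G↔C gives TTTGATGTTTACGTCTCCATCGAGGAAGATCCGCGTGGGAATGCACGAAACAATCTACGGGATCCG, running 3'→5'. Reverse for the 5'→3' convention.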